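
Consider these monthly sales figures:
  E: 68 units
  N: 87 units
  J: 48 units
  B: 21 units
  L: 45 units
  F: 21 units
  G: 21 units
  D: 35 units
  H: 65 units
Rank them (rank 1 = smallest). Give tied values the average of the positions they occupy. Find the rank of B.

2

Sorted (ascending): 21, 21, 21, 35, 45, 48, 65, 68, 87
The 3 values of 21 occupy positions 1–3 → average rank 2.
B has value 21 units → rank 2.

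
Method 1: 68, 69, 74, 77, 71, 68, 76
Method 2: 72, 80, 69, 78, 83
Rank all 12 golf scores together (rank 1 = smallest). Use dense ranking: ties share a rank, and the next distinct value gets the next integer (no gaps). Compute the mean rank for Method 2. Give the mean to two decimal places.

Sorted (ascending): 68, 68, 69, 69, 71, 72, 74, 76, 77, 78, 80, 83
The 2 values of 68 share dense rank 1.
The 2 values of 69 share dense rank 2.
Remaining distinct values take the next consecutive integers.
Method 2 values → pooled ranks: 72→4, 80→9, 69→2, 78→8, 83→10
Mean rank = (4 + 9 + 2 + 8 + 10) / 5 = 6.60

6.60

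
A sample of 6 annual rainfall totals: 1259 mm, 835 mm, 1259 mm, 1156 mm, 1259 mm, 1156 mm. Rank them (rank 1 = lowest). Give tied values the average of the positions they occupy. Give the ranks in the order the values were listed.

Sorted (ascending): 835, 1156, 1156, 1259, 1259, 1259
The 2 values of 1156 occupy positions 2–3 → average rank (2+3)/2 = 2.5.
The 3 values of 1259 occupy positions 4–6 → average rank 5.

5, 1, 5, 2.5, 5, 2.5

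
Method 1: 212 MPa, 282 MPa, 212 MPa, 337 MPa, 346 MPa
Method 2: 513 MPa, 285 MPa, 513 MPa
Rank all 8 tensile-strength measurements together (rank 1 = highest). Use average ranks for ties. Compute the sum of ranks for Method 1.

Sorted (descending): 513, 513, 346, 337, 285, 282, 212, 212
The 2 values of 513 occupy positions 1–2 → average rank (1+2)/2 = 1.5.
The 2 values of 212 occupy positions 7–8 → average rank (7+8)/2 = 7.5.
Method 1 values → pooled ranks: 212→7.5, 282→6, 212→7.5, 337→4, 346→3
Rank sum = 7.5 + 6 + 7.5 + 4 + 3 = 28

28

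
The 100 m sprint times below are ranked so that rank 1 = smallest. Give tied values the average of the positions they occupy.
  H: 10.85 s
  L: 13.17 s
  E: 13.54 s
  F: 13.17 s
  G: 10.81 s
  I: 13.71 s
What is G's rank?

Sorted (ascending): 10.81, 10.85, 13.17, 13.17, 13.54, 13.71
The 2 values of 13.17 occupy positions 3–4 → average rank (3+4)/2 = 3.5.
G has value 10.81 s → rank 1.

1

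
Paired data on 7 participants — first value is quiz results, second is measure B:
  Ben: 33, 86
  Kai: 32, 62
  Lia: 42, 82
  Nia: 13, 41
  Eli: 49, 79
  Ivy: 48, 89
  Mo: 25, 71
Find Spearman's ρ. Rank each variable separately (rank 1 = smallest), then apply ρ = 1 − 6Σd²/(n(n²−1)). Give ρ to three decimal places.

Ranks of variable 1: 4, 3, 5, 1, 7, 6, 2
Ranks of variable 2: 6, 2, 5, 1, 4, 7, 3
d = r₁ − r₂: -2, 1, 0, 0, 3, -1, -1
d²: 4, 1, 0, 0, 9, 1, 1; Σd² = 16
ρ = 1 − 6·16/(7·48) = 1 − 96/336 = 0.714

0.714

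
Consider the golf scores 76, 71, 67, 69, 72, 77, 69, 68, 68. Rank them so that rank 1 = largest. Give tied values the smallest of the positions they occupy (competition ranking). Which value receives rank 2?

Sorted (descending): 77, 76, 72, 71, 69, 69, 68, 68, 67
The 2 values of 69 occupy positions 5–6 → each gets rank 5.
The 2 values of 68 occupy positions 7–8 → each gets rank 7.
Rank 2 → value 76.

76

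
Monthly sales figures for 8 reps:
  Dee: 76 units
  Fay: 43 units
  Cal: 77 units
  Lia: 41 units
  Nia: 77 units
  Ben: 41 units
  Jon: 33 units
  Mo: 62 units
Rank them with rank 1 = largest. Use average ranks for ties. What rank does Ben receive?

6.5

Sorted (descending): 77, 77, 76, 62, 43, 41, 41, 33
The 2 values of 77 occupy positions 1–2 → average rank (1+2)/2 = 1.5.
The 2 values of 41 occupy positions 6–7 → average rank (6+7)/2 = 6.5.
Ben has value 41 units → rank 6.5.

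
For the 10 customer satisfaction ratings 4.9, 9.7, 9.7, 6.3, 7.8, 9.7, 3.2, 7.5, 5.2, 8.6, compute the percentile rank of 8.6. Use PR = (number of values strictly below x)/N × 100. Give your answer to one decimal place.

60.0

N = 10.
Strictly below 8.6: 6. Equal to 8.6: 1.
PR = 6/10 × 100 = 60.0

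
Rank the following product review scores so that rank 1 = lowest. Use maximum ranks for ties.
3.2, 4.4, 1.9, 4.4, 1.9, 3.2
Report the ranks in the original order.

4, 6, 2, 6, 2, 4

Sorted (ascending): 1.9, 1.9, 3.2, 3.2, 4.4, 4.4
The 2 values of 1.9 occupy positions 1–2 → each gets rank 2.
The 2 values of 3.2 occupy positions 3–4 → each gets rank 4.
The 2 values of 4.4 occupy positions 5–6 → each gets rank 6.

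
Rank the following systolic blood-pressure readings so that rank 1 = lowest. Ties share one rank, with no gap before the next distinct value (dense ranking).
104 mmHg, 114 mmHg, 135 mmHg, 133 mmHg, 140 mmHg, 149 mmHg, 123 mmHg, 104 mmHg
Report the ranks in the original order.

Sorted (ascending): 104, 104, 114, 123, 133, 135, 140, 149
The 2 values of 104 share dense rank 1.
Remaining distinct values take the next consecutive integers.

1, 2, 5, 4, 6, 7, 3, 1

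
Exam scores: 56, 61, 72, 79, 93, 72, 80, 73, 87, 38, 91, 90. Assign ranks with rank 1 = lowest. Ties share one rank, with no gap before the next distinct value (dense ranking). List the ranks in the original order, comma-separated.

2, 3, 4, 6, 11, 4, 7, 5, 8, 1, 10, 9

Sorted (ascending): 38, 56, 61, 72, 72, 73, 79, 80, 87, 90, 91, 93
The 2 values of 72 share dense rank 4.
Remaining distinct values take the next consecutive integers.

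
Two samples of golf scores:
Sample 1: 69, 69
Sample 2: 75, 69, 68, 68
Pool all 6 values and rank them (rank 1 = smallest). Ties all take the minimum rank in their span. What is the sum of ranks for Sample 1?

6

Sorted (ascending): 68, 68, 69, 69, 69, 75
The 2 values of 68 occupy positions 1–2 → each gets rank 1.
The 3 values of 69 occupy positions 3–5 → each gets rank 3.
Sample 1 values → pooled ranks: 69→3, 69→3
Rank sum = 3 + 3 = 6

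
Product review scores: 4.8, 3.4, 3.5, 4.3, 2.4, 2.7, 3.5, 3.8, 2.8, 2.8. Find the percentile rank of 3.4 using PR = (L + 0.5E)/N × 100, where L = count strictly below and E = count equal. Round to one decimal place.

N = 10.
Strictly below 3.4: 4. Equal to 3.4: 1.
PR = (4 + 0.5·1)/10 × 100 = 45.0

45.0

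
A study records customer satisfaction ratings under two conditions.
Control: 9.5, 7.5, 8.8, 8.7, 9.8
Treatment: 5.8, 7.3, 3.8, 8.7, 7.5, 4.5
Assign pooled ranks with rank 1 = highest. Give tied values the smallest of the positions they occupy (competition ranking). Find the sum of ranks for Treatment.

Sorted (descending): 9.8, 9.5, 8.8, 8.7, 8.7, 7.5, 7.5, 7.3, 5.8, 4.5, 3.8
The 2 values of 8.7 occupy positions 4–5 → each gets rank 4.
The 2 values of 7.5 occupy positions 6–7 → each gets rank 6.
Treatment values → pooled ranks: 5.8→9, 7.3→8, 3.8→11, 8.7→4, 7.5→6, 4.5→10
Rank sum = 9 + 8 + 11 + 4 + 6 + 10 = 48

48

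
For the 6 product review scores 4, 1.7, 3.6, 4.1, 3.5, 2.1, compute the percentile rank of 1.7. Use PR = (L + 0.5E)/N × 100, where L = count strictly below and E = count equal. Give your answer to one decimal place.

8.3

N = 6.
Strictly below 1.7: 0. Equal to 1.7: 1.
PR = (0 + 0.5·1)/6 × 100 = 8.3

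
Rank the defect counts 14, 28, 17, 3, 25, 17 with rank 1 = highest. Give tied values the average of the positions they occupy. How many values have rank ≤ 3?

2

Sorted (descending): 28, 25, 17, 17, 14, 3
The 2 values of 17 occupy positions 3–4 → average rank (3+4)/2 = 3.5.
Ranks ≤ 3: {1, 2} → 2 values.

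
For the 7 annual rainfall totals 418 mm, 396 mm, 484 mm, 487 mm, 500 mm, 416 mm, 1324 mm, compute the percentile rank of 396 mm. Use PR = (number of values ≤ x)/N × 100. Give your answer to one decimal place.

N = 7.
Strictly below 396: 0. Equal to 396: 1.
PR = 1/7 × 100 = 14.3

14.3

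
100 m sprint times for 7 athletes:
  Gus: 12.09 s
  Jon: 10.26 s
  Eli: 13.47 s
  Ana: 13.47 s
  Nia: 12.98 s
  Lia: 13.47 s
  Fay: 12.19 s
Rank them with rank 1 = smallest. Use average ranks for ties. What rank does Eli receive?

6

Sorted (ascending): 10.26, 12.09, 12.19, 12.98, 13.47, 13.47, 13.47
The 3 values of 13.47 occupy positions 5–7 → average rank 6.
Eli has value 13.47 s → rank 6.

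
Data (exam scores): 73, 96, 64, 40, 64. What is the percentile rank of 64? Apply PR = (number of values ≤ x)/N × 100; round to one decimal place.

60.0

N = 5.
Strictly below 64: 1. Equal to 64: 2.
PR = 3/5 × 100 = 60.0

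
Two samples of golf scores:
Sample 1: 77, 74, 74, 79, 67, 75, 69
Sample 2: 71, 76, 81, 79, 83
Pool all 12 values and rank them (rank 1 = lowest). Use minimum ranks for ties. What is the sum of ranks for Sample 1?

34

Sorted (ascending): 67, 69, 71, 74, 74, 75, 76, 77, 79, 79, 81, 83
The 2 values of 74 occupy positions 4–5 → each gets rank 4.
The 2 values of 79 occupy positions 9–10 → each gets rank 9.
Sample 1 values → pooled ranks: 77→8, 74→4, 74→4, 79→9, 67→1, 75→6, 69→2
Rank sum = 8 + 4 + 4 + 9 + 1 + 6 + 2 = 34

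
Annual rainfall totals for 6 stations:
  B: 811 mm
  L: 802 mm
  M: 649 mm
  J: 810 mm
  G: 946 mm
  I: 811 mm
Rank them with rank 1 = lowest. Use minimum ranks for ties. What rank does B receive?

4

Sorted (ascending): 649, 802, 810, 811, 811, 946
The 2 values of 811 occupy positions 4–5 → each gets rank 4.
B has value 811 mm → rank 4.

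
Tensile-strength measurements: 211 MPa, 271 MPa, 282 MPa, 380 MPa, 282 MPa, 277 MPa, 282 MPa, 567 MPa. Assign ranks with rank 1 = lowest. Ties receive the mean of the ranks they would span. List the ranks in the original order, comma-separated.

1, 2, 5, 7, 5, 3, 5, 8

Sorted (ascending): 211, 271, 277, 282, 282, 282, 380, 567
The 3 values of 282 occupy positions 4–6 → average rank 5.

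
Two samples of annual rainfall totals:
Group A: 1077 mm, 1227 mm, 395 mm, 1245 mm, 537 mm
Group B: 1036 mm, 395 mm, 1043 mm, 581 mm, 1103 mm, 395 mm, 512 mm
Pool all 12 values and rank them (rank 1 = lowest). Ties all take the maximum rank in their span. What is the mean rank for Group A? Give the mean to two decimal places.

Sorted (ascending): 395, 395, 395, 512, 537, 581, 1036, 1043, 1077, 1103, 1227, 1245
The 3 values of 395 occupy positions 1–3 → each gets rank 3.
Group A values → pooled ranks: 1077→9, 1227→11, 395→3, 1245→12, 537→5
Mean rank = (9 + 11 + 3 + 12 + 5) / 5 = 8.00

8.00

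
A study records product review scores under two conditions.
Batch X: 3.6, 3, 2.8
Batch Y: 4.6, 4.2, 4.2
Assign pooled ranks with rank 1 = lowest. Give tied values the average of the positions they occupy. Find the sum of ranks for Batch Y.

15

Sorted (ascending): 2.8, 3, 3.6, 4.2, 4.2, 4.6
The 2 values of 4.2 occupy positions 4–5 → average rank (4+5)/2 = 4.5.
Batch Y values → pooled ranks: 4.6→6, 4.2→4.5, 4.2→4.5
Rank sum = 6 + 4.5 + 4.5 = 15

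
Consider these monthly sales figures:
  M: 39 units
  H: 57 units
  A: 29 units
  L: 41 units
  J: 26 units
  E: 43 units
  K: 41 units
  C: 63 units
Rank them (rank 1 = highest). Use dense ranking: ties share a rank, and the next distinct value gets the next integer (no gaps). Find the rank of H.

2

Sorted (descending): 63, 57, 43, 41, 41, 39, 29, 26
The 2 values of 41 share dense rank 4.
Remaining distinct values take the next consecutive integers.
H has value 57 units → rank 2.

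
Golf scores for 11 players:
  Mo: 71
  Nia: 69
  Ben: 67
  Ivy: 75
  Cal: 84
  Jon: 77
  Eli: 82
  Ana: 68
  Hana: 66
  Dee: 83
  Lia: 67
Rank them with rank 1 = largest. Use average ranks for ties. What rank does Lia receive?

9.5

Sorted (descending): 84, 83, 82, 77, 75, 71, 69, 68, 67, 67, 66
The 2 values of 67 occupy positions 9–10 → average rank (9+10)/2 = 9.5.
Lia has value 67 → rank 9.5.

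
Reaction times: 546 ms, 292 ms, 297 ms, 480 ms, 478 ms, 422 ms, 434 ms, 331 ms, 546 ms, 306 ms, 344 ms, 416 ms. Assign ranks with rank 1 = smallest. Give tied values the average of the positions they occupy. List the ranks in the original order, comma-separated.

Sorted (ascending): 292, 297, 306, 331, 344, 416, 422, 434, 478, 480, 546, 546
The 2 values of 546 occupy positions 11–12 → average rank (11+12)/2 = 11.5.

11.5, 1, 2, 10, 9, 7, 8, 4, 11.5, 3, 5, 6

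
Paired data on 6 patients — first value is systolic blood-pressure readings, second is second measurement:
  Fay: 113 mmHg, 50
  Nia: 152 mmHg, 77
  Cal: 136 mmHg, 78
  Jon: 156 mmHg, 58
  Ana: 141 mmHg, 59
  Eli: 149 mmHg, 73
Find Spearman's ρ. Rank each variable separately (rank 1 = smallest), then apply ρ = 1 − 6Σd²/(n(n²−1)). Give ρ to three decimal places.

Ranks of variable 1: 1, 5, 2, 6, 3, 4
Ranks of variable 2: 1, 5, 6, 2, 3, 4
d = r₁ − r₂: 0, 0, -4, 4, 0, 0
d²: 0, 0, 16, 16, 0, 0; Σd² = 32
ρ = 1 − 6·32/(6·35) = 1 − 192/210 = 0.086

0.086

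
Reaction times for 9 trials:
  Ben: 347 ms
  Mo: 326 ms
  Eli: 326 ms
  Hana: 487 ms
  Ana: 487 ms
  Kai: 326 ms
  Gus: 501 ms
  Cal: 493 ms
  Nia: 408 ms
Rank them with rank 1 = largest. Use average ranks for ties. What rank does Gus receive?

Sorted (descending): 501, 493, 487, 487, 408, 347, 326, 326, 326
The 2 values of 487 occupy positions 3–4 → average rank (3+4)/2 = 3.5.
The 3 values of 326 occupy positions 7–9 → average rank 8.
Gus has value 501 ms → rank 1.

1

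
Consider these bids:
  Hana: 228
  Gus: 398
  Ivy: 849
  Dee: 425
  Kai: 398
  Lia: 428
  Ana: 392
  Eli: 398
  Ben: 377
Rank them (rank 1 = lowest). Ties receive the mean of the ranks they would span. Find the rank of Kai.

Sorted (ascending): 228, 377, 392, 398, 398, 398, 425, 428, 849
The 3 values of 398 occupy positions 4–6 → average rank 5.
Kai has value 398 → rank 5.

5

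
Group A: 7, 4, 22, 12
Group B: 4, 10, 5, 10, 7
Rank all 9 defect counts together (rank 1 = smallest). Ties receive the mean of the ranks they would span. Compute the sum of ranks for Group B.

Sorted (ascending): 4, 4, 5, 7, 7, 10, 10, 12, 22
The 2 values of 4 occupy positions 1–2 → average rank (1+2)/2 = 1.5.
The 2 values of 7 occupy positions 4–5 → average rank (4+5)/2 = 4.5.
The 2 values of 10 occupy positions 6–7 → average rank (6+7)/2 = 6.5.
Group B values → pooled ranks: 4→1.5, 10→6.5, 5→3, 10→6.5, 7→4.5
Rank sum = 1.5 + 6.5 + 3 + 6.5 + 4.5 = 22

22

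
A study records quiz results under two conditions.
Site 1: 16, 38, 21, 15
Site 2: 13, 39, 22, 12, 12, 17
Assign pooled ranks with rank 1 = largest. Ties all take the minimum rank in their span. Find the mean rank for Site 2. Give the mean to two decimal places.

5.83

Sorted (descending): 39, 38, 22, 21, 17, 16, 15, 13, 12, 12
The 2 values of 12 occupy positions 9–10 → each gets rank 9.
Site 2 values → pooled ranks: 13→8, 39→1, 22→3, 12→9, 12→9, 17→5
Mean rank = (8 + 1 + 3 + 9 + 9 + 5) / 6 = 5.83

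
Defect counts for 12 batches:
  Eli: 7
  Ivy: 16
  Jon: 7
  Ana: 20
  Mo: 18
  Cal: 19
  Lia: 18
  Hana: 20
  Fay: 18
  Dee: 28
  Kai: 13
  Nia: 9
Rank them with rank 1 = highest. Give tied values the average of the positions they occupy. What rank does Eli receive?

11.5

Sorted (descending): 28, 20, 20, 19, 18, 18, 18, 16, 13, 9, 7, 7
The 2 values of 20 occupy positions 2–3 → average rank (2+3)/2 = 2.5.
The 3 values of 18 occupy positions 5–7 → average rank 6.
The 2 values of 7 occupy positions 11–12 → average rank (11+12)/2 = 11.5.
Eli has value 7 → rank 11.5.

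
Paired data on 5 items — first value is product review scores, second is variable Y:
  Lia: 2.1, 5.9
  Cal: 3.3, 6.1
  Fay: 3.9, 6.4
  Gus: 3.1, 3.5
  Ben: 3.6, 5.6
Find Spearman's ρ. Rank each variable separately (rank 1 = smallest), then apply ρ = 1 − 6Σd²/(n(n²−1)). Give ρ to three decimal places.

Ranks of variable 1: 1, 3, 5, 2, 4
Ranks of variable 2: 3, 4, 5, 1, 2
d = r₁ − r₂: -2, -1, 0, 1, 2
d²: 4, 1, 0, 1, 4; Σd² = 10
ρ = 1 − 6·10/(5·24) = 1 − 60/120 = 0.500

0.500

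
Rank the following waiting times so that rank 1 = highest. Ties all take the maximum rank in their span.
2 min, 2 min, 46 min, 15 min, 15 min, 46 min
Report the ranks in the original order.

Sorted (descending): 46, 46, 15, 15, 2, 2
The 2 values of 46 occupy positions 1–2 → each gets rank 2.
The 2 values of 15 occupy positions 3–4 → each gets rank 4.
The 2 values of 2 occupy positions 5–6 → each gets rank 6.

6, 6, 2, 4, 4, 2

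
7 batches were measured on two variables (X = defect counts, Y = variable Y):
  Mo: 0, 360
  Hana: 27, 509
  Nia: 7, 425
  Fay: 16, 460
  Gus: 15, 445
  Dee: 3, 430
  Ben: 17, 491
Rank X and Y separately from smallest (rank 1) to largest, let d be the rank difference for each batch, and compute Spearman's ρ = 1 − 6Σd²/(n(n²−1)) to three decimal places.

Ranks of variable 1: 1, 7, 3, 5, 4, 2, 6
Ranks of variable 2: 1, 7, 2, 5, 4, 3, 6
d = r₁ − r₂: 0, 0, 1, 0, 0, -1, 0
d²: 0, 0, 1, 0, 0, 1, 0; Σd² = 2
ρ = 1 − 6·2/(7·48) = 1 − 12/336 = 0.964

0.964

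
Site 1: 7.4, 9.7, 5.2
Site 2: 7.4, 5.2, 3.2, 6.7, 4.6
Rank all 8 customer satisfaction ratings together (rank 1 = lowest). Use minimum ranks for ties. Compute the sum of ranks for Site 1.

Sorted (ascending): 3.2, 4.6, 5.2, 5.2, 6.7, 7.4, 7.4, 9.7
The 2 values of 5.2 occupy positions 3–4 → each gets rank 3.
The 2 values of 7.4 occupy positions 6–7 → each gets rank 6.
Site 1 values → pooled ranks: 7.4→6, 9.7→8, 5.2→3
Rank sum = 6 + 8 + 3 = 17

17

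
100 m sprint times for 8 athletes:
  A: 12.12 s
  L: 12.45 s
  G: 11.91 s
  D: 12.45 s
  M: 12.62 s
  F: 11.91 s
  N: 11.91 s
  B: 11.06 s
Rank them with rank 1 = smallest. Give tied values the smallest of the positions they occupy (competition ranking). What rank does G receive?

Sorted (ascending): 11.06, 11.91, 11.91, 11.91, 12.12, 12.45, 12.45, 12.62
The 3 values of 11.91 occupy positions 2–4 → each gets rank 2.
The 2 values of 12.45 occupy positions 6–7 → each gets rank 6.
G has value 11.91 s → rank 2.

2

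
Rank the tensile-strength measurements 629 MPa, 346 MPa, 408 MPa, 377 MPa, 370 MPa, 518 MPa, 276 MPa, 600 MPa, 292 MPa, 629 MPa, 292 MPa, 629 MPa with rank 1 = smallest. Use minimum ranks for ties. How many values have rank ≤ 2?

3

Sorted (ascending): 276, 292, 292, 346, 370, 377, 408, 518, 600, 629, 629, 629
The 2 values of 292 occupy positions 2–3 → each gets rank 2.
The 3 values of 629 occupy positions 10–12 → each gets rank 10.
Ranks ≤ 2: {1, 2, 2} → 3 values.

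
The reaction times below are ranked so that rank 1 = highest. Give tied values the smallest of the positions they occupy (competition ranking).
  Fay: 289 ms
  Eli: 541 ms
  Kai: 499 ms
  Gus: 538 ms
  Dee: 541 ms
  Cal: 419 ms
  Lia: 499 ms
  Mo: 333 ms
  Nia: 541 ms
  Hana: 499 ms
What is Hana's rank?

5

Sorted (descending): 541, 541, 541, 538, 499, 499, 499, 419, 333, 289
The 3 values of 541 occupy positions 1–3 → each gets rank 1.
The 3 values of 499 occupy positions 5–7 → each gets rank 5.
Hana has value 499 ms → rank 5.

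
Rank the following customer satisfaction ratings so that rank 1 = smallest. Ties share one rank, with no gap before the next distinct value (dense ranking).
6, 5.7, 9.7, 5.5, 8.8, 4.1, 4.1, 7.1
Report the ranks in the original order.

4, 3, 7, 2, 6, 1, 1, 5

Sorted (ascending): 4.1, 4.1, 5.5, 5.7, 6, 7.1, 8.8, 9.7
The 2 values of 4.1 share dense rank 1.
Remaining distinct values take the next consecutive integers.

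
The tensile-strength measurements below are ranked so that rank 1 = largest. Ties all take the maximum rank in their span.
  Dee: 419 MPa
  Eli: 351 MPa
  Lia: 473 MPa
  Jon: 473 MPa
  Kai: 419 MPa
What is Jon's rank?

Sorted (descending): 473, 473, 419, 419, 351
The 2 values of 473 occupy positions 1–2 → each gets rank 2.
The 2 values of 419 occupy positions 3–4 → each gets rank 4.
Jon has value 473 MPa → rank 2.

2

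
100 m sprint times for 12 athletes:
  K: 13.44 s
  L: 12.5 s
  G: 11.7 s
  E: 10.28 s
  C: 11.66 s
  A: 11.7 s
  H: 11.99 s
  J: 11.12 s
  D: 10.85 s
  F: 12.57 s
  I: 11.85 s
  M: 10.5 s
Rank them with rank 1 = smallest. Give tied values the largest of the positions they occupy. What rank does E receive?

Sorted (ascending): 10.28, 10.5, 10.85, 11.12, 11.66, 11.7, 11.7, 11.85, 11.99, 12.5, 12.57, 13.44
The 2 values of 11.7 occupy positions 6–7 → each gets rank 7.
E has value 10.28 s → rank 1.

1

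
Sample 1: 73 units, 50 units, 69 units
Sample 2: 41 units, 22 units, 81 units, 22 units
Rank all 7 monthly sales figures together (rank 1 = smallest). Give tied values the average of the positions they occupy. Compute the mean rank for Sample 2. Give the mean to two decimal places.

3.25

Sorted (ascending): 22, 22, 41, 50, 69, 73, 81
The 2 values of 22 occupy positions 1–2 → average rank (1+2)/2 = 1.5.
Sample 2 values → pooled ranks: 41→3, 22→1.5, 81→7, 22→1.5
Mean rank = (3 + 1.5 + 7 + 1.5) / 4 = 3.25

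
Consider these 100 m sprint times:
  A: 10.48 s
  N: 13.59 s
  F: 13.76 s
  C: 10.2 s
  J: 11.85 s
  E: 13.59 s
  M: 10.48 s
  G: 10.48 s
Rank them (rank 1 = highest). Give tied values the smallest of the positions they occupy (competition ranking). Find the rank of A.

Sorted (descending): 13.76, 13.59, 13.59, 11.85, 10.48, 10.48, 10.48, 10.2
The 2 values of 13.59 occupy positions 2–3 → each gets rank 2.
The 3 values of 10.48 occupy positions 5–7 → each gets rank 5.
A has value 10.48 s → rank 5.

5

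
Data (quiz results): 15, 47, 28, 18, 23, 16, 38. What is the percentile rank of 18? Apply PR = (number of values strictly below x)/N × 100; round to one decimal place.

28.6

N = 7.
Strictly below 18: 2. Equal to 18: 1.
PR = 2/7 × 100 = 28.6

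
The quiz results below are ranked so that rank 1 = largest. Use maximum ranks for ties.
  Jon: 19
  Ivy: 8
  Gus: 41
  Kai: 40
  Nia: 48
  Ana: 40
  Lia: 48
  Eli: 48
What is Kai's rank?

6

Sorted (descending): 48, 48, 48, 41, 40, 40, 19, 8
The 3 values of 48 occupy positions 1–3 → each gets rank 3.
The 2 values of 40 occupy positions 5–6 → each gets rank 6.
Kai has value 40 → rank 6.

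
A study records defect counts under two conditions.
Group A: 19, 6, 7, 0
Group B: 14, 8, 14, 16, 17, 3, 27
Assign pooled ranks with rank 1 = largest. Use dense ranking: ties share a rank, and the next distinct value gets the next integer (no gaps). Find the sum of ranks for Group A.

27

Sorted (descending): 27, 19, 17, 16, 14, 14, 8, 7, 6, 3, 0
The 2 values of 14 share dense rank 5.
Remaining distinct values take the next consecutive integers.
Group A values → pooled ranks: 19→2, 6→8, 7→7, 0→10
Rank sum = 2 + 8 + 7 + 10 = 27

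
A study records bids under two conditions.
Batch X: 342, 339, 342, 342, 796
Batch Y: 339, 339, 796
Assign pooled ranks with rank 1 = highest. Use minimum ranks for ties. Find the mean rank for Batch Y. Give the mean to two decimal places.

4.33

Sorted (descending): 796, 796, 342, 342, 342, 339, 339, 339
The 2 values of 796 occupy positions 1–2 → each gets rank 1.
The 3 values of 342 occupy positions 3–5 → each gets rank 3.
The 3 values of 339 occupy positions 6–8 → each gets rank 6.
Batch Y values → pooled ranks: 339→6, 339→6, 796→1
Mean rank = (6 + 6 + 1) / 3 = 4.33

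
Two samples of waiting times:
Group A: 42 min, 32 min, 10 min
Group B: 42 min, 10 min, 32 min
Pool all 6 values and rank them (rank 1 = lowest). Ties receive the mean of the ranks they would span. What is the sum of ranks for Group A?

Sorted (ascending): 10, 10, 32, 32, 42, 42
The 2 values of 10 occupy positions 1–2 → average rank (1+2)/2 = 1.5.
The 2 values of 32 occupy positions 3–4 → average rank (3+4)/2 = 3.5.
The 2 values of 42 occupy positions 5–6 → average rank (5+6)/2 = 5.5.
Group A values → pooled ranks: 42→5.5, 32→3.5, 10→1.5
Rank sum = 5.5 + 3.5 + 1.5 = 10.5

10.5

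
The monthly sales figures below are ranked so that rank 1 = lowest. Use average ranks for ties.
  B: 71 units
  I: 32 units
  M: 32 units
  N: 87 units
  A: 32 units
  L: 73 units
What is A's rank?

2

Sorted (ascending): 32, 32, 32, 71, 73, 87
The 3 values of 32 occupy positions 1–3 → average rank 2.
A has value 32 units → rank 2.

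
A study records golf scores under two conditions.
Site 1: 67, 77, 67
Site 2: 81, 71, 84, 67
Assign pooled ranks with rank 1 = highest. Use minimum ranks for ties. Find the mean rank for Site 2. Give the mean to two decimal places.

Sorted (descending): 84, 81, 77, 71, 67, 67, 67
The 3 values of 67 occupy positions 5–7 → each gets rank 5.
Site 2 values → pooled ranks: 81→2, 71→4, 84→1, 67→5
Mean rank = (2 + 4 + 1 + 5) / 4 = 3.00

3.00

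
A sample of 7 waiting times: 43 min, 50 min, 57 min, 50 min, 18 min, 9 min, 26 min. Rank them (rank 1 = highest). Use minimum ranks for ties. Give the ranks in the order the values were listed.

4, 2, 1, 2, 6, 7, 5

Sorted (descending): 57, 50, 50, 43, 26, 18, 9
The 2 values of 50 occupy positions 2–3 → each gets rank 2.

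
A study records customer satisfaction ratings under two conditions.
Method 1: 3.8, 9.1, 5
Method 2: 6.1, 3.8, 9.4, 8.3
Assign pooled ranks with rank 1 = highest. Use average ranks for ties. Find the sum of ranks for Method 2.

14.5

Sorted (descending): 9.4, 9.1, 8.3, 6.1, 5, 3.8, 3.8
The 2 values of 3.8 occupy positions 6–7 → average rank (6+7)/2 = 6.5.
Method 2 values → pooled ranks: 6.1→4, 3.8→6.5, 9.4→1, 8.3→3
Rank sum = 4 + 6.5 + 1 + 3 = 14.5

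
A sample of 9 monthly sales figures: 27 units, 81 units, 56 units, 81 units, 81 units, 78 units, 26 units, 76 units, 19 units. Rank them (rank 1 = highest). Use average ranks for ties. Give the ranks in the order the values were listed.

Sorted (descending): 81, 81, 81, 78, 76, 56, 27, 26, 19
The 3 values of 81 occupy positions 1–3 → average rank 2.

7, 2, 6, 2, 2, 4, 8, 5, 9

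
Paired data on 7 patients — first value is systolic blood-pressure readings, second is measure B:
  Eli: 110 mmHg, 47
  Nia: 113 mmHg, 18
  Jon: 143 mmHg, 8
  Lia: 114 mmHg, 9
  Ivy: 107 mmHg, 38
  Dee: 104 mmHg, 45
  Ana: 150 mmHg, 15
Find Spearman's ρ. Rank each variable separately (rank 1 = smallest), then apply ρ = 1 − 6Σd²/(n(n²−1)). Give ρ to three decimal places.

Ranks of variable 1: 3, 4, 6, 5, 2, 1, 7
Ranks of variable 2: 7, 4, 1, 2, 5, 6, 3
d = r₁ − r₂: -4, 0, 5, 3, -3, -5, 4
d²: 16, 0, 25, 9, 9, 25, 16; Σd² = 100
ρ = 1 − 6·100/(7·48) = 1 − 600/336 = -0.786

-0.786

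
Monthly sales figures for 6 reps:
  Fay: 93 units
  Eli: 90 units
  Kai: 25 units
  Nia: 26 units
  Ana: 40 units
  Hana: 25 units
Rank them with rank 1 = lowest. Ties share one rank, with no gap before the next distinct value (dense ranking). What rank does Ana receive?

Sorted (ascending): 25, 25, 26, 40, 90, 93
The 2 values of 25 share dense rank 1.
Remaining distinct values take the next consecutive integers.
Ana has value 40 units → rank 3.

3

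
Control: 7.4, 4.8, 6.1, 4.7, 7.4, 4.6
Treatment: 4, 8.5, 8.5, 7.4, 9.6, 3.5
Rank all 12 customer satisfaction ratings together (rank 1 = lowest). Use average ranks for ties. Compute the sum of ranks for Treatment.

44

Sorted (ascending): 3.5, 4, 4.6, 4.7, 4.8, 6.1, 7.4, 7.4, 7.4, 8.5, 8.5, 9.6
The 3 values of 7.4 occupy positions 7–9 → average rank 8.
The 2 values of 8.5 occupy positions 10–11 → average rank (10+11)/2 = 10.5.
Treatment values → pooled ranks: 4→2, 8.5→10.5, 8.5→10.5, 7.4→8, 9.6→12, 3.5→1
Rank sum = 2 + 10.5 + 10.5 + 8 + 12 + 1 = 44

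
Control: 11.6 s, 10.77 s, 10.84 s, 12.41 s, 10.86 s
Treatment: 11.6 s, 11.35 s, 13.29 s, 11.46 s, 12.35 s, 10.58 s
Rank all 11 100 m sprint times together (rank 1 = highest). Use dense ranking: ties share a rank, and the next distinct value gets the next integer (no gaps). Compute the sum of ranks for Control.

Sorted (descending): 13.29, 12.41, 12.35, 11.6, 11.6, 11.46, 11.35, 10.86, 10.84, 10.77, 10.58
The 2 values of 11.6 share dense rank 4.
Remaining distinct values take the next consecutive integers.
Control values → pooled ranks: 11.6→4, 10.77→9, 10.84→8, 12.41→2, 10.86→7
Rank sum = 4 + 9 + 8 + 2 + 7 = 30

30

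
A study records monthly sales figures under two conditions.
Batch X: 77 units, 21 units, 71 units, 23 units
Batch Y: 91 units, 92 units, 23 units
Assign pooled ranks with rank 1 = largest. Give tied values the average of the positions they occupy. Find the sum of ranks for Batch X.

Sorted (descending): 92, 91, 77, 71, 23, 23, 21
The 2 values of 23 occupy positions 5–6 → average rank (5+6)/2 = 5.5.
Batch X values → pooled ranks: 77→3, 21→7, 71→4, 23→5.5
Rank sum = 3 + 7 + 4 + 5.5 = 19.5

19.5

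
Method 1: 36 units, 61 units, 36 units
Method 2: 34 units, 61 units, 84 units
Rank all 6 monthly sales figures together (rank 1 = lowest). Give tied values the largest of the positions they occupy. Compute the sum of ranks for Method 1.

11

Sorted (ascending): 34, 36, 36, 61, 61, 84
The 2 values of 36 occupy positions 2–3 → each gets rank 3.
The 2 values of 61 occupy positions 4–5 → each gets rank 5.
Method 1 values → pooled ranks: 36→3, 61→5, 36→3
Rank sum = 3 + 5 + 3 = 11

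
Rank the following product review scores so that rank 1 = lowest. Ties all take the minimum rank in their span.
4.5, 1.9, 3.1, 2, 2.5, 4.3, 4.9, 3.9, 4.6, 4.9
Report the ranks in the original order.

Sorted (ascending): 1.9, 2, 2.5, 3.1, 3.9, 4.3, 4.5, 4.6, 4.9, 4.9
The 2 values of 4.9 occupy positions 9–10 → each gets rank 9.

7, 1, 4, 2, 3, 6, 9, 5, 8, 9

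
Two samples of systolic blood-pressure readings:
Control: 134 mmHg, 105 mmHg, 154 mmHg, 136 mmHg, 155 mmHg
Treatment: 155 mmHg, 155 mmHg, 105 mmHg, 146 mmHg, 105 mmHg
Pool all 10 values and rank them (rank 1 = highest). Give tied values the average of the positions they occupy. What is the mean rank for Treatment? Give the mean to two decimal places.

5.40

Sorted (descending): 155, 155, 155, 154, 146, 136, 134, 105, 105, 105
The 3 values of 155 occupy positions 1–3 → average rank 2.
The 3 values of 105 occupy positions 8–10 → average rank 9.
Treatment values → pooled ranks: 155→2, 155→2, 105→9, 146→5, 105→9
Mean rank = (2 + 2 + 9 + 5 + 9) / 5 = 5.40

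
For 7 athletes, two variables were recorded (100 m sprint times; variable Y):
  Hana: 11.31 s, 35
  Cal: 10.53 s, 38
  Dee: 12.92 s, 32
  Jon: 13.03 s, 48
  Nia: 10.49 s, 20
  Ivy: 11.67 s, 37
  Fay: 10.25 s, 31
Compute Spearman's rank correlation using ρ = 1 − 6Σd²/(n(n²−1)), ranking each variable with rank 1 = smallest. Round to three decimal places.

0.643

Ranks of variable 1: 4, 3, 6, 7, 2, 5, 1
Ranks of variable 2: 4, 6, 3, 7, 1, 5, 2
d = r₁ − r₂: 0, -3, 3, 0, 1, 0, -1
d²: 0, 9, 9, 0, 1, 0, 1; Σd² = 20
ρ = 1 − 6·20/(7·48) = 1 − 120/336 = 0.643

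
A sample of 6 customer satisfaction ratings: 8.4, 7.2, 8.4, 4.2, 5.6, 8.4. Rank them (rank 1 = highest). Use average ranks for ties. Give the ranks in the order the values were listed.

Sorted (descending): 8.4, 8.4, 8.4, 7.2, 5.6, 4.2
The 3 values of 8.4 occupy positions 1–3 → average rank 2.

2, 4, 2, 6, 5, 2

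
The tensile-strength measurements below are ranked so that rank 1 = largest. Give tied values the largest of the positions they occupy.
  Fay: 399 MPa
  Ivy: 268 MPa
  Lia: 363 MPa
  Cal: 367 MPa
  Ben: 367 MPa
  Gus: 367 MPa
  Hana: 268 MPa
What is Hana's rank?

Sorted (descending): 399, 367, 367, 367, 363, 268, 268
The 3 values of 367 occupy positions 2–4 → each gets rank 4.
The 2 values of 268 occupy positions 6–7 → each gets rank 7.
Hana has value 268 MPa → rank 7.

7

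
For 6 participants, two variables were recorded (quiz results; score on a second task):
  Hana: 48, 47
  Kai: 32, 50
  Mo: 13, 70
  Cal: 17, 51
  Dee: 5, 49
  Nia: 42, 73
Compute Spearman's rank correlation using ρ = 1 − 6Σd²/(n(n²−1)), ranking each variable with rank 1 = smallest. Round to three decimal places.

Ranks of variable 1: 6, 4, 2, 3, 1, 5
Ranks of variable 2: 1, 3, 5, 4, 2, 6
d = r₁ − r₂: 5, 1, -3, -1, -1, -1
d²: 25, 1, 9, 1, 1, 1; Σd² = 38
ρ = 1 − 6·38/(6·35) = 1 − 228/210 = -0.086

-0.086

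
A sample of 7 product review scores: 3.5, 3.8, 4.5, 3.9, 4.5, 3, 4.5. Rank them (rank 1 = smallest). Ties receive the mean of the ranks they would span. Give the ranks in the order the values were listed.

Sorted (ascending): 3, 3.5, 3.8, 3.9, 4.5, 4.5, 4.5
The 3 values of 4.5 occupy positions 5–7 → average rank 6.

2, 3, 6, 4, 6, 1, 6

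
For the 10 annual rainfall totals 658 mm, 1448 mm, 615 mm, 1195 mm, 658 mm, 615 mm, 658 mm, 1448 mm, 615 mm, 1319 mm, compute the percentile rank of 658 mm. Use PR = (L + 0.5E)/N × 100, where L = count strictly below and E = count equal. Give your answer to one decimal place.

N = 10.
Strictly below 658: 3. Equal to 658: 3.
PR = (3 + 0.5·3)/10 × 100 = 45.0

45.0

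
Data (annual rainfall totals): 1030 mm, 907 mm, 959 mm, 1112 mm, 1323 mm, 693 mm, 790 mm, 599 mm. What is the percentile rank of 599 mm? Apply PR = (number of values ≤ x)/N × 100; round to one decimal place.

12.5

N = 8.
Strictly below 599: 0. Equal to 599: 1.
PR = 1/8 × 100 = 12.5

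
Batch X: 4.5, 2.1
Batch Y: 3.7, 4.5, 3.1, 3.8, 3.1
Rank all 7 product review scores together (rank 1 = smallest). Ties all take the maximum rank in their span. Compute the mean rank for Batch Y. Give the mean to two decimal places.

Sorted (ascending): 2.1, 3.1, 3.1, 3.7, 3.8, 4.5, 4.5
The 2 values of 3.1 occupy positions 2–3 → each gets rank 3.
The 2 values of 4.5 occupy positions 6–7 → each gets rank 7.
Batch Y values → pooled ranks: 3.7→4, 4.5→7, 3.1→3, 3.8→5, 3.1→3
Mean rank = (4 + 7 + 3 + 5 + 3) / 5 = 4.40

4.40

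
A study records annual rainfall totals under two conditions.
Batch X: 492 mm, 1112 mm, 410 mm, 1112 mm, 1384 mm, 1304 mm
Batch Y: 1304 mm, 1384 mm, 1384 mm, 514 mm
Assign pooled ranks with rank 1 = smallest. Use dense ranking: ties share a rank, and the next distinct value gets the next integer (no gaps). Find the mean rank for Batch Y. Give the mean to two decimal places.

Sorted (ascending): 410, 492, 514, 1112, 1112, 1304, 1304, 1384, 1384, 1384
The 2 values of 1112 share dense rank 4.
The 2 values of 1304 share dense rank 5.
The 3 values of 1384 share dense rank 6.
Remaining distinct values take the next consecutive integers.
Batch Y values → pooled ranks: 1304→5, 1384→6, 1384→6, 514→3
Mean rank = (5 + 6 + 6 + 3) / 4 = 5.00

5.00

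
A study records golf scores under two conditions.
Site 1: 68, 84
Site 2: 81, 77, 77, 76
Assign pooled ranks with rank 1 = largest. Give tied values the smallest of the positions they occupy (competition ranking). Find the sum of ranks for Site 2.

13

Sorted (descending): 84, 81, 77, 77, 76, 68
The 2 values of 77 occupy positions 3–4 → each gets rank 3.
Site 2 values → pooled ranks: 81→2, 77→3, 77→3, 76→5
Rank sum = 2 + 3 + 3 + 5 = 13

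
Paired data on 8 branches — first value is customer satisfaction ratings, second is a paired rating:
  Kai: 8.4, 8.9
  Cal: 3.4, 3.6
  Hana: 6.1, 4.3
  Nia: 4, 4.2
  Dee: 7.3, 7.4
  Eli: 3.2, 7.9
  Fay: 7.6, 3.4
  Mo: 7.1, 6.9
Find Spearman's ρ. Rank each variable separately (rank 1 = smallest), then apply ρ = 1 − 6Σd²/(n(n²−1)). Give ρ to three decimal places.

Ranks of variable 1: 8, 2, 4, 3, 6, 1, 7, 5
Ranks of variable 2: 8, 2, 4, 3, 6, 7, 1, 5
d = r₁ − r₂: 0, 0, 0, 0, 0, -6, 6, 0
d²: 0, 0, 0, 0, 0, 36, 36, 0; Σd² = 72
ρ = 1 − 6·72/(8·63) = 1 − 432/504 = 0.143

0.143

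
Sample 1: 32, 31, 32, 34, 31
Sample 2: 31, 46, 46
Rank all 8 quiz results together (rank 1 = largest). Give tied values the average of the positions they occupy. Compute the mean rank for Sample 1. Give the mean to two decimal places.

5.20

Sorted (descending): 46, 46, 34, 32, 32, 31, 31, 31
The 2 values of 46 occupy positions 1–2 → average rank (1+2)/2 = 1.5.
The 2 values of 32 occupy positions 4–5 → average rank (4+5)/2 = 4.5.
The 3 values of 31 occupy positions 6–8 → average rank 7.
Sample 1 values → pooled ranks: 32→4.5, 31→7, 32→4.5, 34→3, 31→7
Mean rank = (4.5 + 7 + 4.5 + 3 + 7) / 5 = 5.20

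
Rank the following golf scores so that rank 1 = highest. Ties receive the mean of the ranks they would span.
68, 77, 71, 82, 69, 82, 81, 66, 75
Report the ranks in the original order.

8, 4, 6, 1.5, 7, 1.5, 3, 9, 5

Sorted (descending): 82, 82, 81, 77, 75, 71, 69, 68, 66
The 2 values of 82 occupy positions 1–2 → average rank (1+2)/2 = 1.5.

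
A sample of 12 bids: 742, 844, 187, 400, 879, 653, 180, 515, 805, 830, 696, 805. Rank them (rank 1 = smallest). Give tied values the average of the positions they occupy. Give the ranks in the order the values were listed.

7, 11, 2, 3, 12, 5, 1, 4, 8.5, 10, 6, 8.5

Sorted (ascending): 180, 187, 400, 515, 653, 696, 742, 805, 805, 830, 844, 879
The 2 values of 805 occupy positions 8–9 → average rank (8+9)/2 = 8.5.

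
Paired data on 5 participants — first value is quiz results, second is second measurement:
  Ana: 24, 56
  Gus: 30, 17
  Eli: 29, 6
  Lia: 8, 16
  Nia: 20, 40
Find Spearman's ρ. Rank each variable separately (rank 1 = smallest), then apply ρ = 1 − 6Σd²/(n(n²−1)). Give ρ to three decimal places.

-0.100

Ranks of variable 1: 3, 5, 4, 1, 2
Ranks of variable 2: 5, 3, 1, 2, 4
d = r₁ − r₂: -2, 2, 3, -1, -2
d²: 4, 4, 9, 1, 4; Σd² = 22
ρ = 1 − 6·22/(5·24) = 1 − 132/120 = -0.100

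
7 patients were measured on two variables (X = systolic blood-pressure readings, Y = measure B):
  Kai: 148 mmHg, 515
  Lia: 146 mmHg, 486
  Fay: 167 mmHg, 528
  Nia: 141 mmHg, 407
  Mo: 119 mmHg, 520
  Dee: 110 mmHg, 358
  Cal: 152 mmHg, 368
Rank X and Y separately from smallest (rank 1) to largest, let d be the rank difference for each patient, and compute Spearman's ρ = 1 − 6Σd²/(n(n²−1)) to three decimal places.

Ranks of variable 1: 5, 4, 7, 3, 2, 1, 6
Ranks of variable 2: 5, 4, 7, 3, 6, 1, 2
d = r₁ − r₂: 0, 0, 0, 0, -4, 0, 4
d²: 0, 0, 0, 0, 16, 0, 16; Σd² = 32
ρ = 1 − 6·32/(7·48) = 1 − 192/336 = 0.429

0.429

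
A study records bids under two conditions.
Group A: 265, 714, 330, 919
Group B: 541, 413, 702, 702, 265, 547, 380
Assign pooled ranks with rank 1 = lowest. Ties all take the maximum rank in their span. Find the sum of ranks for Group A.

Sorted (ascending): 265, 265, 330, 380, 413, 541, 547, 702, 702, 714, 919
The 2 values of 265 occupy positions 1–2 → each gets rank 2.
The 2 values of 702 occupy positions 8–9 → each gets rank 9.
Group A values → pooled ranks: 265→2, 714→10, 330→3, 919→11
Rank sum = 2 + 10 + 3 + 11 = 26

26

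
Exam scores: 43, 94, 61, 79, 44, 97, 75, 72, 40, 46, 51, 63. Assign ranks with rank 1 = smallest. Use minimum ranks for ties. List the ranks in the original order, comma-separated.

Sorted (ascending): 40, 43, 44, 46, 51, 61, 63, 72, 75, 79, 94, 97
No ties — each value takes its position as its rank.

2, 11, 6, 10, 3, 12, 9, 8, 1, 4, 5, 7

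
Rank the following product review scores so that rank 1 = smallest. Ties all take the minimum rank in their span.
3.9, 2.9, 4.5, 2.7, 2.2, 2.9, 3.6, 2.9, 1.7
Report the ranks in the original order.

8, 4, 9, 3, 2, 4, 7, 4, 1

Sorted (ascending): 1.7, 2.2, 2.7, 2.9, 2.9, 2.9, 3.6, 3.9, 4.5
The 3 values of 2.9 occupy positions 4–6 → each gets rank 4.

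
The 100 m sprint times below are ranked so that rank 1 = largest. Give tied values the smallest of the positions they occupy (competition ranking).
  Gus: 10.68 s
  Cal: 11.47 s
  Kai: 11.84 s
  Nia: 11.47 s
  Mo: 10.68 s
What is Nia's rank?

Sorted (descending): 11.84, 11.47, 11.47, 10.68, 10.68
The 2 values of 11.47 occupy positions 2–3 → each gets rank 2.
The 2 values of 10.68 occupy positions 4–5 → each gets rank 4.
Nia has value 11.47 s → rank 2.

2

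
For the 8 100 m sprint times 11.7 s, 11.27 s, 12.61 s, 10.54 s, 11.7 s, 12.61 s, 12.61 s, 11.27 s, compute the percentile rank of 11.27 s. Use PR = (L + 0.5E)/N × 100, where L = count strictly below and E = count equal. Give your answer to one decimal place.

N = 8.
Strictly below 11.27: 1. Equal to 11.27: 2.
PR = (1 + 0.5·2)/8 × 100 = 25.0

25.0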